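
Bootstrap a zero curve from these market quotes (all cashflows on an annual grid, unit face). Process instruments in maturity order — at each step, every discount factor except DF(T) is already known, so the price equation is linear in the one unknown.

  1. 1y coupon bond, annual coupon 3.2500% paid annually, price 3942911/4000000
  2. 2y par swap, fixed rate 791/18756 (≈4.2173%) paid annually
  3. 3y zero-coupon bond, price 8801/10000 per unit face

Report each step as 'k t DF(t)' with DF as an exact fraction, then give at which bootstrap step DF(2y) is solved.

step 1 [1y] bond c/1=13/400: DF=(3942911/4000000 − 13/400·(0))/(1+13/400) = 9547/10000 ≈ 0.954700
step 2 [2y] swap r/1=791/18756: DF=(1 − 791/18756·(0.954700))/(1+791/18756) = 9209/10000 ≈ 0.920900
step 3 [3y] zero: DF = P = 8801/10000 ≈ 0.880100

1 1 9547/10000
2 2 9209/10000
3 3 8801/10000
DF(2y) is solved at step 2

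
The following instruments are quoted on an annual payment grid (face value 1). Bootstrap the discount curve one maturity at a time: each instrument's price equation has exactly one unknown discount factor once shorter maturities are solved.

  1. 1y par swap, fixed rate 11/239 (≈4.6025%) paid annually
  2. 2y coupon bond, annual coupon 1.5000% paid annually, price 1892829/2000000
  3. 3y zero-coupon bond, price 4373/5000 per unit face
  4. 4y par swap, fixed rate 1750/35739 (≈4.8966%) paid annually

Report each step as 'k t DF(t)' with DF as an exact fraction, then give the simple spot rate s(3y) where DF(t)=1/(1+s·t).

step 1 [1y] swap r/1=11/239: DF=(1 − 11/239·(0))/(1+11/239) = 239/250 ≈ 0.956000
step 2 [2y] bond c/1=3/200: DF=(1892829/2000000 − 3/200·(0.956000))/(1+3/200) = 9183/10000 ≈ 0.918300
step 3 [3y] zero: DF = P = 4373/5000 ≈ 0.874600
step 4 [4y] swap r/1=1750/35739: DF=(1 − 1750/35739·(0.956000+0.918300+0.874600))/(1+1750/35739) = 33/40 ≈ 0.825000

1 1 239/250
2 2 9183/10000
3 3 4373/5000
4 4 33/40
s(3y) = (1/(4373/5000) − 1)/(3) = 209/4373 ≈ 4.7793%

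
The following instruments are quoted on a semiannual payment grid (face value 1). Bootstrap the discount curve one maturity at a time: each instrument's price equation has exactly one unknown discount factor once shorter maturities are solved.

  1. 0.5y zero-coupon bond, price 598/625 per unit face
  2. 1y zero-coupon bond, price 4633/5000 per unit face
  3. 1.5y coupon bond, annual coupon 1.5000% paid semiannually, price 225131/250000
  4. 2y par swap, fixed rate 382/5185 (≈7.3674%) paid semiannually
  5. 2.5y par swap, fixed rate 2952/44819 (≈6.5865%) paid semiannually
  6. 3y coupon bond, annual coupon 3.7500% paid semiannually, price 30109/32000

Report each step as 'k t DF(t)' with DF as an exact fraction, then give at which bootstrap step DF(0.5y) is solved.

step 1 [0.5y] zero: DF = P = 598/625 ≈ 0.956800
step 2 [1y] zero: DF = P = 4633/5000 ≈ 0.926600
step 3 [1.5y] bond c/2=3/400: DF=(225131/250000 − 3/400·(0.956800+0.926600))/(1+3/400) = 4399/5000 ≈ 0.879800
step 4 [2y] swap r/2=191/5185: DF=(1 − 191/5185·(0.956800+0.926600+0.879800))/(1+191/5185) = 8663/10000 ≈ 0.866300
step 5 [2.5y] swap r/2=1476/44819: DF=(1 − 1476/44819·(0.956800+0.926600+0.879800+0.866300))/(1+1476/44819) = 2131/2500 ≈ 0.852400
step 6 [3y] bond c/2=3/160: DF=(30109/32000 − 3/160·(0.956800+0.926600+0.879800+0.866300+0.852400))/(1+3/160) = 8411/10000 ≈ 0.841100

1 1/2 598/625
2 1 4633/5000
3 3/2 4399/5000
4 2 8663/10000
5 5/2 2131/2500
6 3 8411/10000
DF(0.5y) is solved at step 1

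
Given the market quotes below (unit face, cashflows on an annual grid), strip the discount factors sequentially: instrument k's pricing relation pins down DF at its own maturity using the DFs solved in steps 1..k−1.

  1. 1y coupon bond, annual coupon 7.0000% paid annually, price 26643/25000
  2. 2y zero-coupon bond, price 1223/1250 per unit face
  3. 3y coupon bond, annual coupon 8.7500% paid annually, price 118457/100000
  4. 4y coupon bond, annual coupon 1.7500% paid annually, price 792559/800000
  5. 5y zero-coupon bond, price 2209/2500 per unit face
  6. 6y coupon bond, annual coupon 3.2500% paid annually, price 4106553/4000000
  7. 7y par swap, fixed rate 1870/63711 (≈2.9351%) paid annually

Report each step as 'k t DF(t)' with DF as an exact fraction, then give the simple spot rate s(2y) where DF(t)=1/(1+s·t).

step 1 [1y] bond c/1=7/100: DF=(26643/25000 − 7/100·(0))/(1+7/100) = 249/250 ≈ 0.996000
step 2 [2y] zero: DF = P = 1223/1250 ≈ 0.978400
step 3 [3y] bond c/1=7/80: DF=(118457/100000 − 7/80·(0.996000+0.978400))/(1+7/80) = 1163/1250 ≈ 0.930400
step 4 [4y] bond c/1=7/400: DF=(792559/800000 − 7/400·(0.996000+0.978400+0.930400))/(1+7/400) = 9237/10000 ≈ 0.923700
step 5 [5y] zero: DF = P = 2209/2500 ≈ 0.883600
step 6 [6y] bond c/1=13/400: DF=(4106553/4000000 − 13/400·(0.996000+0.978400+0.930400+0.923700+0.883600))/(1+13/400) = 423/500 ≈ 0.846000
step 7 [7y] swap r/1=1870/63711: DF=(1 − 1870/63711·(0.996000+0.978400+0.930400+0.923700+0.883600+0.846000))/(1+1870/63711) = 813/1000 ≈ 0.813000

1 1 249/250
2 2 1223/1250
3 3 1163/1250
4 4 9237/10000
5 5 2209/2500
6 6 423/500
7 7 813/1000
s(2y) = (1/(1223/1250) − 1)/(2) = 27/2446 ≈ 1.1038%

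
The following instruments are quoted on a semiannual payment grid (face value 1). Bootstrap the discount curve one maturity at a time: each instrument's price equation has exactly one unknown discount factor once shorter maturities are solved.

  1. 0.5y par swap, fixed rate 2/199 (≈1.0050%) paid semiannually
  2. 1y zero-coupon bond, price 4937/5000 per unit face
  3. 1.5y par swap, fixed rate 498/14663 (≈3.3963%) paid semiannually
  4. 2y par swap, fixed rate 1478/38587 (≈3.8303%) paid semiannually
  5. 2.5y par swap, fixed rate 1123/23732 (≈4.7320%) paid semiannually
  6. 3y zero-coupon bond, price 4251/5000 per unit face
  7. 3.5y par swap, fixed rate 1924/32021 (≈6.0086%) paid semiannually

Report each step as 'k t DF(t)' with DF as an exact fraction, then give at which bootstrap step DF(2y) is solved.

1 1/2 199/200
2 1 4937/5000
3 3/2 4751/5000
4 2 9261/10000
5 5/2 8877/10000
6 3 4251/5000
7 7/2 2019/2500
DF(2y) is solved at step 4

step 1 [0.5y] swap r/2=1/199: DF=(1 − 1/199·(0))/(1+1/199) = 199/200 ≈ 0.995000
step 2 [1y] zero: DF = P = 4937/5000 ≈ 0.987400
step 3 [1.5y] swap r/2=249/14663: DF=(1 − 249/14663·(0.995000+0.987400))/(1+249/14663) = 4751/5000 ≈ 0.950200
step 4 [2y] swap r/2=739/38587: DF=(1 − 739/38587·(0.995000+0.987400+0.950200))/(1+739/38587) = 9261/10000 ≈ 0.926100
step 5 [2.5y] swap r/2=1123/47464: DF=(1 − 1123/47464·(0.995000+0.987400+0.950200+0.926100))/(1+1123/47464) = 8877/10000 ≈ 0.887700
step 6 [3y] zero: DF = P = 4251/5000 ≈ 0.850200
step 7 [3.5y] swap r/2=962/32021: DF=(1 − 962/32021·(0.995000+0.987400+0.950200+0.926100+0.887700+0.850200))/(1+962/32021) = 2019/2500 ≈ 0.807600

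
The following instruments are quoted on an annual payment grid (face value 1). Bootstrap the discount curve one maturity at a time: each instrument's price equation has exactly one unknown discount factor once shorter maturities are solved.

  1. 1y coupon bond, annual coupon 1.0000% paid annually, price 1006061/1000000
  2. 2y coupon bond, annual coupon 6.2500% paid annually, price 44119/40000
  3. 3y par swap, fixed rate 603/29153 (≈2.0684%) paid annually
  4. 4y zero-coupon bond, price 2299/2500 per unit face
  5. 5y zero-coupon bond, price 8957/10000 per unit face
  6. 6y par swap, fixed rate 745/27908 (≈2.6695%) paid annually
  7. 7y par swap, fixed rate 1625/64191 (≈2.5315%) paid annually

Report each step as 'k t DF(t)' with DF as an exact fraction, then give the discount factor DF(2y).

1 1 9961/10000
2 2 1959/2000
3 3 9397/10000
4 4 2299/2500
5 5 8957/10000
6 6 851/1000
7 7 67/80
DF(2y) = 1959/2000 ≈ 0.979500

step 1 [1y] bond c/1=1/100: DF=(1006061/1000000 − 1/100·(0))/(1+1/100) = 9961/10000 ≈ 0.996100
step 2 [2y] bond c/1=1/16: DF=(44119/40000 − 1/16·(0.996100))/(1+1/16) = 1959/2000 ≈ 0.979500
step 3 [3y] swap r/1=603/29153: DF=(1 − 603/29153·(0.996100+0.979500))/(1+603/29153) = 9397/10000 ≈ 0.939700
step 4 [4y] zero: DF = P = 2299/2500 ≈ 0.919600
step 5 [5y] zero: DF = P = 8957/10000 ≈ 0.895700
step 6 [6y] swap r/1=745/27908: DF=(1 − 745/27908·(0.996100+0.979500+0.939700+0.919600+0.895700))/(1+745/27908) = 851/1000 ≈ 0.851000
step 7 [7y] swap r/1=1625/64191: DF=(1 − 1625/64191·(0.996100+0.979500+0.939700+0.919600+0.895700+0.851000))/(1+1625/64191) = 67/80 ≈ 0.837500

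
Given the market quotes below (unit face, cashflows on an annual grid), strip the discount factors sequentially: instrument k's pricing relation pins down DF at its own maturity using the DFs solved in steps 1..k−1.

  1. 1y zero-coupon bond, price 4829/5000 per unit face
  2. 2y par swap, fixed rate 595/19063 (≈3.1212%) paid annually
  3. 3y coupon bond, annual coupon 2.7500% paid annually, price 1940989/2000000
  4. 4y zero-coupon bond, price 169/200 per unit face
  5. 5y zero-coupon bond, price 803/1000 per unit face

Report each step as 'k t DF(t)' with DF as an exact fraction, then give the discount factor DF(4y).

1 1 4829/5000
2 2 1881/2000
3 3 1787/2000
4 4 169/200
5 5 803/1000
DF(4y) = 169/200 ≈ 0.845000

step 1 [1y] zero: DF = P = 4829/5000 ≈ 0.965800
step 2 [2y] swap r/1=595/19063: DF=(1 − 595/19063·(0.965800))/(1+595/19063) = 1881/2000 ≈ 0.940500
step 3 [3y] bond c/1=11/400: DF=(1940989/2000000 − 11/400·(0.965800+0.940500))/(1+11/400) = 1787/2000 ≈ 0.893500
step 4 [4y] zero: DF = P = 169/200 ≈ 0.845000
step 5 [5y] zero: DF = P = 803/1000 ≈ 0.803000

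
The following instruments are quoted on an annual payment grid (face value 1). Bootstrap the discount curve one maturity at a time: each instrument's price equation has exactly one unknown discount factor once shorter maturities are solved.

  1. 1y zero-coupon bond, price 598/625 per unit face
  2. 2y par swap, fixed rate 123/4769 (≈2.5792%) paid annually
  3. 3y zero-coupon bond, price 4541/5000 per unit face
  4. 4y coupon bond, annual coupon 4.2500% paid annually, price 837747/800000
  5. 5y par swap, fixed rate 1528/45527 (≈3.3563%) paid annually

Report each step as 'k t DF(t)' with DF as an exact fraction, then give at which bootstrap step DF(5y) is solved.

1 1 598/625
2 2 2377/2500
3 3 4541/5000
4 4 8897/10000
5 5 1059/1250
DF(5y) is solved at step 5

step 1 [1y] zero: DF = P = 598/625 ≈ 0.956800
step 2 [2y] swap r/1=123/4769: DF=(1 − 123/4769·(0.956800))/(1+123/4769) = 2377/2500 ≈ 0.950800
step 3 [3y] zero: DF = P = 4541/5000 ≈ 0.908200
step 4 [4y] bond c/1=17/400: DF=(837747/800000 − 17/400·(0.956800+0.950800+0.908200))/(1+17/400) = 8897/10000 ≈ 0.889700
step 5 [5y] swap r/1=1528/45527: DF=(1 − 1528/45527·(0.956800+0.950800+0.908200+0.889700))/(1+1528/45527) = 1059/1250 ≈ 0.847200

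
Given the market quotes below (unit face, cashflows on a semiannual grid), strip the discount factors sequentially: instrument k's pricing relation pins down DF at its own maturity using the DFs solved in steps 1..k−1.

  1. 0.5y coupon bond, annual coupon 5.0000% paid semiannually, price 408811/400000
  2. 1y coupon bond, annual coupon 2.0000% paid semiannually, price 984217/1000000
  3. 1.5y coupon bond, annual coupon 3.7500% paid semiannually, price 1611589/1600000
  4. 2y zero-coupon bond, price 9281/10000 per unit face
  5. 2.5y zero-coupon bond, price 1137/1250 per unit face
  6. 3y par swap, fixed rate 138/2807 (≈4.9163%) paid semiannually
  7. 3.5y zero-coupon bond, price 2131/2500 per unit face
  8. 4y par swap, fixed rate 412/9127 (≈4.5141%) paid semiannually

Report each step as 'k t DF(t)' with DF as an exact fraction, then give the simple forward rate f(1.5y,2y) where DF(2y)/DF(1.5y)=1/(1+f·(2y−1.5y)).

1 1/2 9971/10000
2 1 4823/5000
3 3/2 4763/5000
4 2 9281/10000
5 5/2 1137/1250
6 3 431/500
7 7/2 2131/2500
8 4 522/625
f(1.5y,2y) = ((4763/5000)/(9281/10000) − 1)/(1/2) = 490/9281 ≈ 5.2796%

step 1 [0.5y] bond c/2=1/40: DF=(408811/400000 − 1/40·(0))/(1+1/40) = 9971/10000 ≈ 0.997100
step 2 [1y] bond c/2=1/100: DF=(984217/1000000 − 1/100·(0.997100))/(1+1/100) = 4823/5000 ≈ 0.964600
step 3 [1.5y] bond c/2=3/160: DF=(1611589/1600000 − 3/160·(0.997100+0.964600))/(1+3/160) = 4763/5000 ≈ 0.952600
step 4 [2y] zero: DF = P = 9281/10000 ≈ 0.928100
step 5 [2.5y] zero: DF = P = 1137/1250 ≈ 0.909600
step 6 [3y] swap r/2=69/2807: DF=(1 − 69/2807·(0.997100+0.964600+0.952600+0.928100+0.909600))/(1+69/2807) = 431/500 ≈ 0.862000
step 7 [3.5y] zero: DF = P = 2131/2500 ≈ 0.852400
step 8 [4y] swap r/2=206/9127: DF=(1 − 206/9127·(0.997100+0.964600+0.952600+0.928100+0.909600+0.862000+0.852400))/(1+206/9127) = 522/625 ≈ 0.835200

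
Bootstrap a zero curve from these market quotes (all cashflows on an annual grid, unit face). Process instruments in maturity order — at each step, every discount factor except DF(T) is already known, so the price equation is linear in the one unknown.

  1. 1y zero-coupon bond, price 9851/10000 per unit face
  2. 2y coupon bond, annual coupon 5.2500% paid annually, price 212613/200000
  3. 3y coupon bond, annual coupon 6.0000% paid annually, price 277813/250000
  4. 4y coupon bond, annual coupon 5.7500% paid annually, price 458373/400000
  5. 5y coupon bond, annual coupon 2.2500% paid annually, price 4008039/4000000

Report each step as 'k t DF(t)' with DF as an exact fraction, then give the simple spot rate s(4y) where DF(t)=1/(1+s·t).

step 1 [1y] zero: DF = P = 9851/10000 ≈ 0.985100
step 2 [2y] bond c/1=21/400: DF=(212613/200000 − 21/400·(0.985100))/(1+21/400) = 9609/10000 ≈ 0.960900
step 3 [3y] bond c/1=3/50: DF=(277813/250000 − 3/50·(0.985100+0.960900))/(1+3/50) = 4691/5000 ≈ 0.938200
step 4 [4y] bond c/1=23/400: DF=(458373/400000 − 23/400·(0.985100+0.960900+0.938200))/(1+23/400) = 2317/2500 ≈ 0.926800
step 5 [5y] bond c/1=9/400: DF=(4008039/4000000 − 9/400·(0.985100+0.960900+0.938200+0.926800))/(1+9/400) = 8961/10000 ≈ 0.896100

1 1 9851/10000
2 2 9609/10000
3 3 4691/5000
4 4 2317/2500
5 5 8961/10000
s(4y) = (1/(2317/2500) − 1)/(4) = 183/9268 ≈ 1.9745%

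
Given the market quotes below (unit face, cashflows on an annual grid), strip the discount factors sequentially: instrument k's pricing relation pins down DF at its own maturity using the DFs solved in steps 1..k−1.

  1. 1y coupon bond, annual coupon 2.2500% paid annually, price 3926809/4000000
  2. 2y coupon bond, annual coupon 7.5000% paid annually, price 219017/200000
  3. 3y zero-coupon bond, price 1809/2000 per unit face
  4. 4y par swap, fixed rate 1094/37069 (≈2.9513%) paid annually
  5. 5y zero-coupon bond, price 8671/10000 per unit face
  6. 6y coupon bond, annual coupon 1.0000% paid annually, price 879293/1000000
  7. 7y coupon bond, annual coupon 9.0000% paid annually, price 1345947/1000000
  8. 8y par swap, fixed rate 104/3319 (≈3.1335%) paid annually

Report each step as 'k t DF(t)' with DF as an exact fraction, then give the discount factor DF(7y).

step 1 [1y] bond c/1=9/400: DF=(3926809/4000000 − 9/400·(0))/(1+9/400) = 9601/10000 ≈ 0.960100
step 2 [2y] bond c/1=3/40: DF=(219017/200000 − 3/40·(0.960100))/(1+3/40) = 9517/10000 ≈ 0.951700
step 3 [3y] zero: DF = P = 1809/2000 ≈ 0.904500
step 4 [4y] swap r/1=1094/37069: DF=(1 − 1094/37069·(0.960100+0.951700+0.904500))/(1+1094/37069) = 4453/5000 ≈ 0.890600
step 5 [5y] zero: DF = P = 8671/10000 ≈ 0.867100
step 6 [6y] bond c/1=1/100: DF=(879293/1000000 − 1/100·(0.960100+0.951700+0.904500+0.890600+0.867100))/(1+1/100) = 8253/10000 ≈ 0.825300
step 7 [7y] bond c/1=9/100: DF=(1345947/1000000 − 9/100·(0.960100+0.951700+0.904500+0.890600+0.867100+0.825300))/(1+9/100) = 789/1000 ≈ 0.789000
step 8 [8y] swap r/1=104/3319: DF=(1 − 104/3319·(0.960100+0.951700+0.904500+0.890600+0.867100+0.825300+0.789000))/(1+104/3319) = 977/1250 ≈ 0.781600

1 1 9601/10000
2 2 9517/10000
3 3 1809/2000
4 4 4453/5000
5 5 8671/10000
6 6 8253/10000
7 7 789/1000
8 8 977/1250
DF(7y) = 789/1000 ≈ 0.789000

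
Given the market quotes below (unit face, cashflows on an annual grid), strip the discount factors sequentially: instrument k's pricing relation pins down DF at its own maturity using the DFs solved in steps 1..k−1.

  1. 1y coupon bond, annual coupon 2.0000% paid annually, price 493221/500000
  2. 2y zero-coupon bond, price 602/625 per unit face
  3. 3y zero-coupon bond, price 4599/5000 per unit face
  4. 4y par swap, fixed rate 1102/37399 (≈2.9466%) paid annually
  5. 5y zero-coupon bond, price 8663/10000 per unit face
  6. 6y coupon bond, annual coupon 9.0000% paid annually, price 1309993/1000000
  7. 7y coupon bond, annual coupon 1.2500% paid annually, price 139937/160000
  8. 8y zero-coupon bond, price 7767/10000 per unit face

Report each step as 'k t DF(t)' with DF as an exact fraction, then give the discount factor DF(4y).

step 1 [1y] bond c/1=1/50: DF=(493221/500000 − 1/50·(0))/(1+1/50) = 9671/10000 ≈ 0.967100
step 2 [2y] zero: DF = P = 602/625 ≈ 0.963200
step 3 [3y] zero: DF = P = 4599/5000 ≈ 0.919800
step 4 [4y] swap r/1=1102/37399: DF=(1 − 1102/37399·(0.967100+0.963200+0.919800))/(1+1102/37399) = 4449/5000 ≈ 0.889800
step 5 [5y] zero: DF = P = 8663/10000 ≈ 0.866300
step 6 [6y] bond c/1=9/100: DF=(1309993/1000000 − 9/100·(0.967100+0.963200+0.919800+0.889800+0.866300))/(1+9/100) = 1643/2000 ≈ 0.821500
step 7 [7y] bond c/1=1/80: DF=(139937/160000 − 1/80·(0.967100+0.963200+0.919800+0.889800+0.866300+0.821500))/(1+1/80) = 498/625 ≈ 0.796800
step 8 [8y] zero: DF = P = 7767/10000 ≈ 0.776700

1 1 9671/10000
2 2 602/625
3 3 4599/5000
4 4 4449/5000
5 5 8663/10000
6 6 1643/2000
7 7 498/625
8 8 7767/10000
DF(4y) = 4449/5000 ≈ 0.889800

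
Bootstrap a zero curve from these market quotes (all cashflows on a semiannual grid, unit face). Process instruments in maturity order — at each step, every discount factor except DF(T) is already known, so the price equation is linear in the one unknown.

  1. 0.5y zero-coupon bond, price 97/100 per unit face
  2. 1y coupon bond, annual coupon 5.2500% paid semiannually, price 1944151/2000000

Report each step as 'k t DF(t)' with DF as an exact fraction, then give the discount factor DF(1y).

1 1/2 97/100
2 1 1153/1250
DF(1y) = 1153/1250 ≈ 0.922400

step 1 [0.5y] zero: DF = P = 97/100 ≈ 0.970000
step 2 [1y] bond c/2=21/800: DF=(1944151/2000000 − 21/800·(0.970000))/(1+21/800) = 1153/1250 ≈ 0.922400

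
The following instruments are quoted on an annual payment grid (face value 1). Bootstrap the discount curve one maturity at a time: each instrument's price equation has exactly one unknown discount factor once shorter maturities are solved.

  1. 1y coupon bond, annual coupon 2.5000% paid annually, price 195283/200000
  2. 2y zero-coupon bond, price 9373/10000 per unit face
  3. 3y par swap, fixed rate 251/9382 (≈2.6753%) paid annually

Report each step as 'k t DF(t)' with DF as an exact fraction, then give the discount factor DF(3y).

1 1 4763/5000
2 2 9373/10000
3 3 9247/10000
DF(3y) = 9247/10000 ≈ 0.924700

step 1 [1y] bond c/1=1/40: DF=(195283/200000 − 1/40·(0))/(1+1/40) = 4763/5000 ≈ 0.952600
step 2 [2y] zero: DF = P = 9373/10000 ≈ 0.937300
step 3 [3y] swap r/1=251/9382: DF=(1 − 251/9382·(0.952600+0.937300))/(1+251/9382) = 9247/10000 ≈ 0.924700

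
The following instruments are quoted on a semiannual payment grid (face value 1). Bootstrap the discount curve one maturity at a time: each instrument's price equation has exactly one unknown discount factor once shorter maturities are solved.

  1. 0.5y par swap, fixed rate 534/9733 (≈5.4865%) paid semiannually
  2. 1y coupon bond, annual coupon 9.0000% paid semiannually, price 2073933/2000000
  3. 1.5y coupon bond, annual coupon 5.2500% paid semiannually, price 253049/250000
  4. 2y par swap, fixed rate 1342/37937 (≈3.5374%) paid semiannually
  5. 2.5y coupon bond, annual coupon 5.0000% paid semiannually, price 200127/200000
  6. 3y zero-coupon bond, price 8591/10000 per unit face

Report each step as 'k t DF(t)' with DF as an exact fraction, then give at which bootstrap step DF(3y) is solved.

step 1 [0.5y] swap r/2=267/9733: DF=(1 − 267/9733·(0))/(1+267/9733) = 9733/10000 ≈ 0.973300
step 2 [1y] bond c/2=9/200: DF=(2073933/2000000 − 9/200·(0.973300))/(1+9/200) = 594/625 ≈ 0.950400
step 3 [1.5y] bond c/2=21/800: DF=(253049/250000 − 21/800·(0.973300+0.950400))/(1+21/800) = 9371/10000 ≈ 0.937100
step 4 [2y] swap r/2=671/37937: DF=(1 − 671/37937·(0.973300+0.950400+0.937100))/(1+671/37937) = 9329/10000 ≈ 0.932900
step 5 [2.5y] bond c/2=1/40: DF=(200127/200000 − 1/40·(0.973300+0.950400+0.937100+0.932900))/(1+1/40) = 8837/10000 ≈ 0.883700
step 6 [3y] zero: DF = P = 8591/10000 ≈ 0.859100

1 1/2 9733/10000
2 1 594/625
3 3/2 9371/10000
4 2 9329/10000
5 5/2 8837/10000
6 3 8591/10000
DF(3y) is solved at step 6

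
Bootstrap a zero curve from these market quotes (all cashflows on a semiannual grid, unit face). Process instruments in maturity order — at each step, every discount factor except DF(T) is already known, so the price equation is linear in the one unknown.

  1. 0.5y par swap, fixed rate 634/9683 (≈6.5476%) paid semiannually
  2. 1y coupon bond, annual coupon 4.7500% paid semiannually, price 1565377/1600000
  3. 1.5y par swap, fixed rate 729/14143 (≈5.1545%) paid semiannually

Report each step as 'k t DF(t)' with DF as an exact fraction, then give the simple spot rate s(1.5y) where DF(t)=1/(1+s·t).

step 1 [0.5y] swap r/2=317/9683: DF=(1 − 317/9683·(0))/(1+317/9683) = 9683/10000 ≈ 0.968300
step 2 [1y] bond c/2=19/800: DF=(1565377/1600000 − 19/800·(0.968300))/(1+19/800) = 2333/2500 ≈ 0.933200
step 3 [1.5y] swap r/2=729/28286: DF=(1 − 729/28286·(0.968300+0.933200))/(1+729/28286) = 9271/10000 ≈ 0.927100

1 1/2 9683/10000
2 1 2333/2500
3 3/2 9271/10000
s(1.5y) = (1/(9271/10000) − 1)/(3/2) = 486/9271 ≈ 5.2422%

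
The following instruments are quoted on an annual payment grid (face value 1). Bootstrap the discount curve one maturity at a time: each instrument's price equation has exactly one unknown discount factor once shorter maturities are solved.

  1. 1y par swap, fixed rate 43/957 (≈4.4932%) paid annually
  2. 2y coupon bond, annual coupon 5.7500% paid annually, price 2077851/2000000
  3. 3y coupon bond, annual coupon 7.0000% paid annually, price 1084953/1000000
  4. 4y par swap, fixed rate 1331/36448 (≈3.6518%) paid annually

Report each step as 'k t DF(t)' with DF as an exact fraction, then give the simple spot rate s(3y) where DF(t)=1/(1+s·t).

1 1 957/1000
2 2 1163/1250
3 3 1781/2000
4 4 8669/10000
s(3y) = (1/(1781/2000) − 1)/(3) = 73/1781 ≈ 4.0988%

step 1 [1y] swap r/1=43/957: DF=(1 − 43/957·(0))/(1+43/957) = 957/1000 ≈ 0.957000
step 2 [2y] bond c/1=23/400: DF=(2077851/2000000 − 23/400·(0.957000))/(1+23/400) = 1163/1250 ≈ 0.930400
step 3 [3y] bond c/1=7/100: DF=(1084953/1000000 − 7/100·(0.957000+0.930400))/(1+7/100) = 1781/2000 ≈ 0.890500
step 4 [4y] swap r/1=1331/36448: DF=(1 − 1331/36448·(0.957000+0.930400+0.890500))/(1+1331/36448) = 8669/10000 ≈ 0.866900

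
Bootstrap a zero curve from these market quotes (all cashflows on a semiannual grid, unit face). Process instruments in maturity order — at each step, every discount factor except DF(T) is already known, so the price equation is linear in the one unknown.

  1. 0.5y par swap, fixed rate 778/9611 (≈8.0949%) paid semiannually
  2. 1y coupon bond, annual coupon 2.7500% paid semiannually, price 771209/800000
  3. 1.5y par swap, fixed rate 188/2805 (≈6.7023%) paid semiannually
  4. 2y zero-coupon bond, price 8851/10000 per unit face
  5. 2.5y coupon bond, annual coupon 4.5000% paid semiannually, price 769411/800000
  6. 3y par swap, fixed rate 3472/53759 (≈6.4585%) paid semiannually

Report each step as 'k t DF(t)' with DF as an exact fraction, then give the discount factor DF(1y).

1 1/2 9611/10000
2 1 9379/10000
3 3/2 453/500
4 2 8851/10000
5 5/2 4297/5000
6 3 1033/1250
DF(1y) = 9379/10000 ≈ 0.937900

step 1 [0.5y] swap r/2=389/9611: DF=(1 − 389/9611·(0))/(1+389/9611) = 9611/10000 ≈ 0.961100
step 2 [1y] bond c/2=11/800: DF=(771209/800000 − 11/800·(0.961100))/(1+11/800) = 9379/10000 ≈ 0.937900
step 3 [1.5y] swap r/2=94/2805: DF=(1 − 94/2805·(0.961100+0.937900))/(1+94/2805) = 453/500 ≈ 0.906000
step 4 [2y] zero: DF = P = 8851/10000 ≈ 0.885100
step 5 [2.5y] bond c/2=9/400: DF=(769411/800000 − 9/400·(0.961100+0.937900+0.906000+0.885100))/(1+9/400) = 4297/5000 ≈ 0.859400
step 6 [3y] swap r/2=1736/53759: DF=(1 − 1736/53759·(0.961100+0.937900+0.906000+0.885100+0.859400))/(1+1736/53759) = 1033/1250 ≈ 0.826400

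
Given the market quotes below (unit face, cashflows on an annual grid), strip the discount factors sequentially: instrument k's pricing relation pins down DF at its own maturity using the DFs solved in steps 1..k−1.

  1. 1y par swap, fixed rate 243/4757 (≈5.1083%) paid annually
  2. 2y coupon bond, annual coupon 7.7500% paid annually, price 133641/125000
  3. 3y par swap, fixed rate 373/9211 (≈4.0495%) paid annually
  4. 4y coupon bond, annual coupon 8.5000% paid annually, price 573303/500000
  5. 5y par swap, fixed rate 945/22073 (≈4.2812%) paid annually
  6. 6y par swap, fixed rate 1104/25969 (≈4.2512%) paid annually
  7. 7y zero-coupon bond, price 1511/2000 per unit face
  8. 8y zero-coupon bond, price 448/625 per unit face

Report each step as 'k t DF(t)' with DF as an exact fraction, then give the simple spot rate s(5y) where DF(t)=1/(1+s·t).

1 1 4757/5000
2 2 4619/5000
3 3 8881/10000
4 4 8403/10000
5 5 811/1000
6 6 487/625
7 7 1511/2000
8 8 448/625
s(5y) = (1/(811/1000) − 1)/(5) = 189/4055 ≈ 4.6609%

step 1 [1y] swap r/1=243/4757: DF=(1 − 243/4757·(0))/(1+243/4757) = 4757/5000 ≈ 0.951400
step 2 [2y] bond c/1=31/400: DF=(133641/125000 − 31/400·(0.951400))/(1+31/400) = 4619/5000 ≈ 0.923800
step 3 [3y] swap r/1=373/9211: DF=(1 − 373/9211·(0.951400+0.923800))/(1+373/9211) = 8881/10000 ≈ 0.888100
step 4 [4y] bond c/1=17/200: DF=(573303/500000 − 17/200·(0.951400+0.923800+0.888100))/(1+17/200) = 8403/10000 ≈ 0.840300
step 5 [5y] swap r/1=945/22073: DF=(1 − 945/22073·(0.951400+0.923800+0.888100+0.840300))/(1+945/22073) = 811/1000 ≈ 0.811000
step 6 [6y] swap r/1=1104/25969: DF=(1 − 1104/25969·(0.951400+0.923800+0.888100+0.840300+0.811000))/(1+1104/25969) = 487/625 ≈ 0.779200
step 7 [7y] zero: DF = P = 1511/2000 ≈ 0.755500
step 8 [8y] zero: DF = P = 448/625 ≈ 0.716800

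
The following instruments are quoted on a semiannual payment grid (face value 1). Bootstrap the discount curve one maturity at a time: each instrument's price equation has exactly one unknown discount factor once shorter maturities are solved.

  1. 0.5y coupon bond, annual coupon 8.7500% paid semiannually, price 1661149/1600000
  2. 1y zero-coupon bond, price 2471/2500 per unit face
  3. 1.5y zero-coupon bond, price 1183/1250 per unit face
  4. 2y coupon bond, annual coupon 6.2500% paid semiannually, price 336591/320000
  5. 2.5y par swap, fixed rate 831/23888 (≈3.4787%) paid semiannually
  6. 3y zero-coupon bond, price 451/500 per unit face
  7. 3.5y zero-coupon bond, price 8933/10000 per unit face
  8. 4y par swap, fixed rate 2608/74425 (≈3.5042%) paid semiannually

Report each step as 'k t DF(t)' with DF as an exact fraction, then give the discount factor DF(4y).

step 1 [0.5y] bond c/2=7/160: DF=(1661149/1600000 − 7/160·(0))/(1+7/160) = 9947/10000 ≈ 0.994700
step 2 [1y] zero: DF = P = 2471/2500 ≈ 0.988400
step 3 [1.5y] zero: DF = P = 1183/1250 ≈ 0.946400
step 4 [2y] bond c/2=1/32: DF=(336591/320000 − 1/32·(0.994700+0.988400+0.946400))/(1+1/32) = 582/625 ≈ 0.931200
step 5 [2.5y] swap r/2=831/47776: DF=(1 − 831/47776·(0.994700+0.988400+0.946400+0.931200))/(1+831/47776) = 9169/10000 ≈ 0.916900
step 6 [3y] zero: DF = P = 451/500 ≈ 0.902000
step 7 [3.5y] zero: DF = P = 8933/10000 ≈ 0.893300
step 8 [4y] swap r/2=1304/74425: DF=(1 − 1304/74425·(0.994700+0.988400+0.946400+0.931200+0.916900+0.902000+0.893300))/(1+1304/74425) = 1087/1250 ≈ 0.869600

1 1/2 9947/10000
2 1 2471/2500
3 3/2 1183/1250
4 2 582/625
5 5/2 9169/10000
6 3 451/500
7 7/2 8933/10000
8 4 1087/1250
DF(4y) = 1087/1250 ≈ 0.869600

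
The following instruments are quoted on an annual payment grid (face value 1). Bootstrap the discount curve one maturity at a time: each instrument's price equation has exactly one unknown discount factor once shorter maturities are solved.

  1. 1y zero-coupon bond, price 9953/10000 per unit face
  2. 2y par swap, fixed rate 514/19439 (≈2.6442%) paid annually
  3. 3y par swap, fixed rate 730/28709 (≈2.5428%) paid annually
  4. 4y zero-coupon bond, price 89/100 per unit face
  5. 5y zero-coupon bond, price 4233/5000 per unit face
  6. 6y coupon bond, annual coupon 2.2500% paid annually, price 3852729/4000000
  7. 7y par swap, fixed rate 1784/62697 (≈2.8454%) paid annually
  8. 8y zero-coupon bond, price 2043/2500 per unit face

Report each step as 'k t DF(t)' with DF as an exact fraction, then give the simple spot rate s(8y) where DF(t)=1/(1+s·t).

step 1 [1y] zero: DF = P = 9953/10000 ≈ 0.995300
step 2 [2y] swap r/1=514/19439: DF=(1 − 514/19439·(0.995300))/(1+514/19439) = 4743/5000 ≈ 0.948600
step 3 [3y] swap r/1=730/28709: DF=(1 − 730/28709·(0.995300+0.948600))/(1+730/28709) = 927/1000 ≈ 0.927000
step 4 [4y] zero: DF = P = 89/100 ≈ 0.890000
step 5 [5y] zero: DF = P = 4233/5000 ≈ 0.846600
step 6 [6y] bond c/1=9/400: DF=(3852729/4000000 − 9/400·(0.995300+0.948600+0.927000+0.890000+0.846600))/(1+9/400) = 4203/5000 ≈ 0.840600
step 7 [7y] swap r/1=1784/62697: DF=(1 − 1784/62697·(0.995300+0.948600+0.927000+0.890000+0.846600+0.840600))/(1+1784/62697) = 1027/1250 ≈ 0.821600
step 8 [8y] zero: DF = P = 2043/2500 ≈ 0.817200

1 1 9953/10000
2 2 4743/5000
3 3 927/1000
4 4 89/100
5 5 4233/5000
6 6 4203/5000
7 7 1027/1250
8 8 2043/2500
s(8y) = (1/(2043/2500) − 1)/(8) = 457/16344 ≈ 2.7961%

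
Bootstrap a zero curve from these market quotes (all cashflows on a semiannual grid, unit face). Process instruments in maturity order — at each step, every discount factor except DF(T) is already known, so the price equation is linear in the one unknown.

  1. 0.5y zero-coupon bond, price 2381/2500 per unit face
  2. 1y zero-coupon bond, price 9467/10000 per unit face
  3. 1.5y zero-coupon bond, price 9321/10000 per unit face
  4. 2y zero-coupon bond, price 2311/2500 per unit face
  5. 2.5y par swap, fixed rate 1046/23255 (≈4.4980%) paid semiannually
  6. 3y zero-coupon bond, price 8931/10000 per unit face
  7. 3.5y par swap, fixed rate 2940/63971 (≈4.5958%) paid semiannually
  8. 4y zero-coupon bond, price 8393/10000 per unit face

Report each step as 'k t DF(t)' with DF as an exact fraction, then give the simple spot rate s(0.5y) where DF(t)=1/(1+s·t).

1 1/2 2381/2500
2 1 9467/10000
3 3/2 9321/10000
4 2 2311/2500
5 5/2 4477/5000
6 3 8931/10000
7 7/2 853/1000
8 4 8393/10000
s(0.5y) = (1/(2381/2500) − 1)/(1/2) = 238/2381 ≈ 9.9958%

step 1 [0.5y] zero: DF = P = 2381/2500 ≈ 0.952400
step 2 [1y] zero: DF = P = 9467/10000 ≈ 0.946700
step 3 [1.5y] zero: DF = P = 9321/10000 ≈ 0.932100
step 4 [2y] zero: DF = P = 2311/2500 ≈ 0.924400
step 5 [2.5y] swap r/2=523/23255: DF=(1 − 523/23255·(0.952400+0.946700+0.932100+0.924400))/(1+523/23255) = 4477/5000 ≈ 0.895400
step 6 [3y] zero: DF = P = 8931/10000 ≈ 0.893100
step 7 [3.5y] swap r/2=1470/63971: DF=(1 − 1470/63971·(0.952400+0.946700+0.932100+0.924400+0.895400+0.893100))/(1+1470/63971) = 853/1000 ≈ 0.853000
step 8 [4y] zero: DF = P = 8393/10000 ≈ 0.839300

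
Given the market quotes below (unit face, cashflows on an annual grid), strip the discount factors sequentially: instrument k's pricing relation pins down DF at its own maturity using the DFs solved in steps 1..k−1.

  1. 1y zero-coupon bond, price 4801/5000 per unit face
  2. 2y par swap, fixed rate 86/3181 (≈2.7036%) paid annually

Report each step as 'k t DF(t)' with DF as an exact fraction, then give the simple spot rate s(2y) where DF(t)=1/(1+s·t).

1 1 4801/5000
2 2 2371/2500
s(2y) = (1/(2371/2500) − 1)/(2) = 129/4742 ≈ 2.7204%

step 1 [1y] zero: DF = P = 4801/5000 ≈ 0.960200
step 2 [2y] swap r/1=86/3181: DF=(1 − 86/3181·(0.960200))/(1+86/3181) = 2371/2500 ≈ 0.948400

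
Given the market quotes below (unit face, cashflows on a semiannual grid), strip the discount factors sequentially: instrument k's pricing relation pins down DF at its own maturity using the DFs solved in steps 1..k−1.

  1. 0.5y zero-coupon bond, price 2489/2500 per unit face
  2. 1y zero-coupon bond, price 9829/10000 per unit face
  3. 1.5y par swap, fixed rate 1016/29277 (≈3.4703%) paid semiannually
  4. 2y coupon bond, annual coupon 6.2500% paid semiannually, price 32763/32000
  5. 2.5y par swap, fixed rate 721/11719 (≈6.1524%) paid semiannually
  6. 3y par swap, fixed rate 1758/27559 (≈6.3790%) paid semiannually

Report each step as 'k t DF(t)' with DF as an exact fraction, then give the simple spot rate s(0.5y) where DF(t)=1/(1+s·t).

1 1/2 2489/2500
2 1 9829/10000
3 3/2 2373/2500
4 2 9041/10000
5 5/2 4279/5000
6 3 4121/5000
s(0.5y) = (1/(2489/2500) − 1)/(1/2) = 22/2489 ≈ 0.8839%

step 1 [0.5y] zero: DF = P = 2489/2500 ≈ 0.995600
step 2 [1y] zero: DF = P = 9829/10000 ≈ 0.982900
step 3 [1.5y] swap r/2=508/29277: DF=(1 − 508/29277·(0.995600+0.982900))/(1+508/29277) = 2373/2500 ≈ 0.949200
step 4 [2y] bond c/2=1/32: DF=(32763/32000 − 1/32·(0.995600+0.982900+0.949200))/(1+1/32) = 9041/10000 ≈ 0.904100
step 5 [2.5y] swap r/2=721/23438: DF=(1 − 721/23438·(0.995600+0.982900+0.949200+0.904100))/(1+721/23438) = 4279/5000 ≈ 0.855800
step 6 [3y] swap r/2=879/27559: DF=(1 − 879/27559·(0.995600+0.982900+0.949200+0.904100+0.855800))/(1+879/27559) = 4121/5000 ≈ 0.824200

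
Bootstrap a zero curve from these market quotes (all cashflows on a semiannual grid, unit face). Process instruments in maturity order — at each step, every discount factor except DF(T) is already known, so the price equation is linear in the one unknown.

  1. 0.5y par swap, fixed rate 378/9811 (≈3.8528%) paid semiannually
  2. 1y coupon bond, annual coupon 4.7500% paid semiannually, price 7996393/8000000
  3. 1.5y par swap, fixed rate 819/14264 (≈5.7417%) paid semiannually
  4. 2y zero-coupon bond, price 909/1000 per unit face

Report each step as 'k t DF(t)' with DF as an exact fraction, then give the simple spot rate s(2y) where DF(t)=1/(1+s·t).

step 1 [0.5y] swap r/2=189/9811: DF=(1 − 189/9811·(0))/(1+189/9811) = 9811/10000 ≈ 0.981100
step 2 [1y] bond c/2=19/800: DF=(7996393/8000000 − 19/800·(0.981100))/(1+19/800) = 596/625 ≈ 0.953600
step 3 [1.5y] swap r/2=819/28528: DF=(1 − 819/28528·(0.981100+0.953600))/(1+819/28528) = 9181/10000 ≈ 0.918100
step 4 [2y] zero: DF = P = 909/1000 ≈ 0.909000

1 1/2 9811/10000
2 1 596/625
3 3/2 9181/10000
4 2 909/1000
s(2y) = (1/(909/1000) − 1)/(2) = 91/1818 ≈ 5.0055%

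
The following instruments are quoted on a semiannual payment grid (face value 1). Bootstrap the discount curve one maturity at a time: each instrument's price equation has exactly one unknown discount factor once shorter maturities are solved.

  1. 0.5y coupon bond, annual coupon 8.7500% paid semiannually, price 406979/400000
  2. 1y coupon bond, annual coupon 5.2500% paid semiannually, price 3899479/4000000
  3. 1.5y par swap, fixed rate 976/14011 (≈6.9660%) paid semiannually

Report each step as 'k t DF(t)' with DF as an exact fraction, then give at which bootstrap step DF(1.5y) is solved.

1 1/2 2437/2500
2 1 37/40
3 3/2 564/625
DF(1.5y) is solved at step 3

step 1 [0.5y] bond c/2=7/160: DF=(406979/400000 − 7/160·(0))/(1+7/160) = 2437/2500 ≈ 0.974800
step 2 [1y] bond c/2=21/800: DF=(3899479/4000000 − 21/800·(0.974800))/(1+21/800) = 37/40 ≈ 0.925000
step 3 [1.5y] swap r/2=488/14011: DF=(1 − 488/14011·(0.974800+0.925000))/(1+488/14011) = 564/625 ≈ 0.902400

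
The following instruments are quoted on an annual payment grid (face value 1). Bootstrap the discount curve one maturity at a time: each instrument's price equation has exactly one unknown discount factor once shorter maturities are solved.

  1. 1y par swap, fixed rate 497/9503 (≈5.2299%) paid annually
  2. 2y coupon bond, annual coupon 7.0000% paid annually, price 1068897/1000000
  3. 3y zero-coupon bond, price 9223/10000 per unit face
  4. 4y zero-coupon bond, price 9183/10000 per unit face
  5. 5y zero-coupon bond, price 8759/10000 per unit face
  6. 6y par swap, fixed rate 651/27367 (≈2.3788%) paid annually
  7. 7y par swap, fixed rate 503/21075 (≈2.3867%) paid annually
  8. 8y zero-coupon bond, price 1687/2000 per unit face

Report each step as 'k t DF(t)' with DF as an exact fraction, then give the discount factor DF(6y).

1 1 9503/10000
2 2 1171/1250
3 3 9223/10000
4 4 9183/10000
5 5 8759/10000
6 6 4349/5000
7 7 8491/10000
8 8 1687/2000
DF(6y) = 4349/5000 ≈ 0.869800

step 1 [1y] swap r/1=497/9503: DF=(1 − 497/9503·(0))/(1+497/9503) = 9503/10000 ≈ 0.950300
step 2 [2y] bond c/1=7/100: DF=(1068897/1000000 − 7/100·(0.950300))/(1+7/100) = 1171/1250 ≈ 0.936800
step 3 [3y] zero: DF = P = 9223/10000 ≈ 0.922300
step 4 [4y] zero: DF = P = 9183/10000 ≈ 0.918300
step 5 [5y] zero: DF = P = 8759/10000 ≈ 0.875900
step 6 [6y] swap r/1=651/27367: DF=(1 − 651/27367·(0.950300+0.936800+0.922300+0.918300+0.875900))/(1+651/27367) = 4349/5000 ≈ 0.869800
step 7 [7y] swap r/1=503/21075: DF=(1 − 503/21075·(0.950300+0.936800+0.922300+0.918300+0.875900+0.869800))/(1+503/21075) = 8491/10000 ≈ 0.849100
step 8 [8y] zero: DF = P = 1687/2000 ≈ 0.843500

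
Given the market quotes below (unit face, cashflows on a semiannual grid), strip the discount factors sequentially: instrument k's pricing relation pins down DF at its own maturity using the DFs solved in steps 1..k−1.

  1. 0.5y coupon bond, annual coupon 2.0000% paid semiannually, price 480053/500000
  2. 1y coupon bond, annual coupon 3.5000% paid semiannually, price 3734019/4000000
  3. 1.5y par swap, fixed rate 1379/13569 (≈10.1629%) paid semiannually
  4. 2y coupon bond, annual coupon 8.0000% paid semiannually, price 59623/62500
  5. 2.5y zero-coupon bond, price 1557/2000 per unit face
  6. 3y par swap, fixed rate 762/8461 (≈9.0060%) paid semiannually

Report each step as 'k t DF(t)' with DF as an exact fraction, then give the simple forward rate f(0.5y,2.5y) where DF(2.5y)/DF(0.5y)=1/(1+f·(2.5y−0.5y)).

step 1 [0.5y] bond c/2=1/100: DF=(480053/500000 − 1/100·(0))/(1+1/100) = 4753/5000 ≈ 0.950600
step 2 [1y] bond c/2=7/400: DF=(3734019/4000000 − 7/400·(0.950600))/(1+7/400) = 9011/10000 ≈ 0.901100
step 3 [1.5y] swap r/2=1379/27138: DF=(1 − 1379/27138·(0.950600+0.901100))/(1+1379/27138) = 8621/10000 ≈ 0.862100
step 4 [2y] bond c/2=1/25: DF=(59623/62500 − 1/25·(0.950600+0.901100+0.862100))/(1+1/25) = 8129/10000 ≈ 0.812900
step 5 [2.5y] zero: DF = P = 1557/2000 ≈ 0.778500
step 6 [3y] swap r/2=381/8461: DF=(1 − 381/8461·(0.950600+0.901100+0.862100+0.812900+0.778500))/(1+381/8461) = 3857/5000 ≈ 0.771400

1 1/2 4753/5000
2 1 9011/10000
3 3/2 8621/10000
4 2 8129/10000
5 5/2 1557/2000
6 3 3857/5000
f(0.5y,2.5y) = ((4753/5000)/(1557/2000) − 1)/(2) = 1721/15570 ≈ 11.0533%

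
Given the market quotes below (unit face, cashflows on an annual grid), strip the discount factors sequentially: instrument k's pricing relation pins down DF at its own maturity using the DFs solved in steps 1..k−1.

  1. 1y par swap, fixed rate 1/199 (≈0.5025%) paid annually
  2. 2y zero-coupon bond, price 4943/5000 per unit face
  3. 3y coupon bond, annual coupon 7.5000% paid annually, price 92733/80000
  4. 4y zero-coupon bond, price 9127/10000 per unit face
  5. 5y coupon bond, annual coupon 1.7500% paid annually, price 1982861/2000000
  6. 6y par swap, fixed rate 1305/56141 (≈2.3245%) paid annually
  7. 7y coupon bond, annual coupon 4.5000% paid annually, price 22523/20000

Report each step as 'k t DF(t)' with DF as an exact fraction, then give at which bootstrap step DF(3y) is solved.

1 1 199/200
2 2 4943/5000
3 3 9399/10000
4 4 9127/10000
5 5 2271/2500
6 6 1739/2000
7 7 8359/10000
DF(3y) is solved at step 3

step 1 [1y] swap r/1=1/199: DF=(1 − 1/199·(0))/(1+1/199) = 199/200 ≈ 0.995000
step 2 [2y] zero: DF = P = 4943/5000 ≈ 0.988600
step 3 [3y] bond c/1=3/40: DF=(92733/80000 − 3/40·(0.995000+0.988600))/(1+3/40) = 9399/10000 ≈ 0.939900
step 4 [4y] zero: DF = P = 9127/10000 ≈ 0.912700
step 5 [5y] bond c/1=7/400: DF=(1982861/2000000 − 7/400·(0.995000+0.988600+0.939900+0.912700))/(1+7/400) = 2271/2500 ≈ 0.908400
step 6 [6y] swap r/1=1305/56141: DF=(1 − 1305/56141·(0.995000+0.988600+0.939900+0.912700+0.908400))/(1+1305/56141) = 1739/2000 ≈ 0.869500
step 7 [7y] bond c/1=9/200: DF=(22523/20000 − 9/200·(0.995000+0.988600+0.939900+0.912700+0.908400+0.869500))/(1+9/200) = 8359/10000 ≈ 0.835900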